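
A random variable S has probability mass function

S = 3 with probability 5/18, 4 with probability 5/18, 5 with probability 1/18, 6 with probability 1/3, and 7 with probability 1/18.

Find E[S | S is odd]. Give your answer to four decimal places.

P(S is odd) = 5/18 + 1/18 + 1/18 = 7/18.
E[S | S is odd] = [3·5/18 + 5·1/18 + 7·1/18] / (7/18)
 = 3/2 / (7/18)
 = 27/7

3.8571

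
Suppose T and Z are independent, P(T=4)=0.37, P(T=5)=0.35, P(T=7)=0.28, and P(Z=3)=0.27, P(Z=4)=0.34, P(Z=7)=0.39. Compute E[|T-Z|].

1.7018

E[|T-Z|] = Σ_t Σ_z |t-z| · P(T=t)P(Z=z)
 = 1·0.0999 + 0·0.1258 + 3·0.1443 + 2·0.0945 + 1·0.119 + 2·0.1365 + 4·0.0756 + 3·0.0952 + 0·0.1092
 = 0.0999 + 0 + 0.4329 + 0.189 + 0.119 + 0.273 + 0.3024 + 0.2856 + 0
 = 1.7018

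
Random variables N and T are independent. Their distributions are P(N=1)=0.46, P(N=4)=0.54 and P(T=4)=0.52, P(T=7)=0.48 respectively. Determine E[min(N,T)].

E[min(N,T)] = Σ_n Σ_t min(n,t) · P(N=n)P(T=t)
 = 1·0.2392 + 1·0.2208 + 4·0.2808 + 4·0.2592
 = 0.2392 + 0.2208 + 1.1232 + 1.0368
 = 2.62

2.62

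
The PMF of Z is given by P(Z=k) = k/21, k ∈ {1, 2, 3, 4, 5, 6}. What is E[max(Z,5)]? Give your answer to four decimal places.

5.2857

E[max(Z,5)] = Σ max(z,5)·P(Z=z)
 = 5·1/21 + 5·2/21 + 5·1/7 + 5·4/21 + 5·5/21 + 6·2/7
 = 5/21 + 10/21 + 5/7 + 20/21 + 25/21 + 12/7
 = 37/7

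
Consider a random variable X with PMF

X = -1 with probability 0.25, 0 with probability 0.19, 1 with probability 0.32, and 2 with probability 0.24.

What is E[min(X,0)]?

-0.25

E[min(X,0)] = Σ min(x,0)·P(X=x)
 = (-1)·0.25 + 0·0.19 + 0·0.32 + 0·0.24
 = (-0.25) + 0 + 0 + 0
 = -0.25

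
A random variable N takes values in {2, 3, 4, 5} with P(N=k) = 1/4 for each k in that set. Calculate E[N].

E[N] = Σ n·P(N=n)
 = 2·1/4 + 3·1/4 + 4·1/4 + 5·1/4
 = 1/2 + 3/4 + 1 + 5/4
 = 7/2

3.5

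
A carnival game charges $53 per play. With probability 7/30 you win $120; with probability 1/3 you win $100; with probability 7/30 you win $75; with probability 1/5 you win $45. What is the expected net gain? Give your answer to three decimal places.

34.833

E[payout] = 120·7/30 + 100·1/3 + 75·7/30 + 45·1/5
 = 28 + 100/3 + 35/2 + 9
 = 527/6
Net = 527/6 - 53 = 209/6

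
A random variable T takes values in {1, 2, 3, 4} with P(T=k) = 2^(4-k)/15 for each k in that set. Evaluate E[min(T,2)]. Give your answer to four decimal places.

E[min(T,2)] = Σ min(t,2)·P(T=t)
 = 1·8/15 + 2·4/15 + 2·2/15 + 2·1/15
 = 8/15 + 8/15 + 4/15 + 2/15
 = 22/15

1.4667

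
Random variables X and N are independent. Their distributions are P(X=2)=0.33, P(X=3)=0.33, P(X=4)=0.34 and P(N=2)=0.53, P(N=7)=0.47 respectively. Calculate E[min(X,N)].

E[min(X,N)] = Σ_x Σ_n min(x,n) · P(X=x)P(N=n)
 = 2·0.1749 + 2·0.1551 + 2·0.1749 + 3·0.1551 + 2·0.1802 + 4·0.1598
 = 0.3498 + 0.3102 + 0.3498 + 0.4653 + 0.3604 + 0.6392
 = 2.4747

2.4747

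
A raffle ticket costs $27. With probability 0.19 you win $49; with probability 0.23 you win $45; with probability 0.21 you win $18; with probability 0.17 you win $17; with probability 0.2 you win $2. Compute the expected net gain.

E[payout] = 49·0.19 + 45·0.23 + 18·0.21 + 17·0.17 + 2·0.2
 = 9.31 + 10.35 + 3.78 + 2.89 + 0.4
 = 26.73
Net = 26.73 - 27 = -0.27

-0.27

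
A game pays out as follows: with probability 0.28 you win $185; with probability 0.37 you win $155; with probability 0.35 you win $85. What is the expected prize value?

E[payout] = 185·0.28 + 155·0.37 + 85·0.35
 = 51.8 + 57.35 + 29.75
 = 138.9

138.9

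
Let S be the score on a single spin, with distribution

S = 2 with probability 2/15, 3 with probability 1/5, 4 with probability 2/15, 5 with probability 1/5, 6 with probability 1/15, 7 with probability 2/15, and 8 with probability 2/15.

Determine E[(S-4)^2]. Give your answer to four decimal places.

E[(S-4)^2] = Σ (s-4)^2·P(S=s)
 = 4·2/15 + 1·1/5 + 0·2/15 + 1·1/5 + 4·1/15 + 9·2/15 + 16·2/15
 = 8/15 + 1/5 + 0 + 1/5 + 4/15 + 6/5 + 32/15
 = 68/15

4.5333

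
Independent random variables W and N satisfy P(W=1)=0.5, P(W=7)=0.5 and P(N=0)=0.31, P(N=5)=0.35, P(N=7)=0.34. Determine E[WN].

E[WN] = Σ_w Σ_n wn · P(W=w)P(N=n)
 = 0·0.155 + 5·0.175 + 7·0.17 + 0·0.155 + 35·0.175 + 49·0.17
 = 0 + 0.875 + 1.19 + 0 + 6.125 + 8.33
 = 16.52

16.52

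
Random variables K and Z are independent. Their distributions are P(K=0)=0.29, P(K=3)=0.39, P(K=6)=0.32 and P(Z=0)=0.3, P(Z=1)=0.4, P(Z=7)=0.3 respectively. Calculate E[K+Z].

E[K+Z] = Σ_k Σ_z (k+z) · P(K=k)P(Z=z)
 = 0·0.087 + 1·0.116 + 7·0.087 + 3·0.117 + 4·0.156 + 10·0.117 + 6·0.096 + 7·0.128 + 13·0.096
 = 0 + 0.116 + 0.609 + 0.351 + 0.624 + 1.17 + 0.576 + 0.896 + 1.248
 = 5.59

5.59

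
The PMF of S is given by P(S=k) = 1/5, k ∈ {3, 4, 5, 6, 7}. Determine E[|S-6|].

1.4

E[|S-6|] = Σ |s-6|·P(S=s)
 = 3·1/5 + 2·1/5 + 1·1/5 + 0·1/5 + 1·1/5
 = 3/5 + 2/5 + 1/5 + 0 + 1/5
 = 7/5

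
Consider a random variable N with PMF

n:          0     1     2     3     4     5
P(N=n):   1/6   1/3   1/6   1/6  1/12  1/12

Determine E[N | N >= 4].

P(N >= 4) = 1/12 + 1/12 = 1/6.
E[N | N >= 4] = [4·1/12 + 5·1/12] / (1/6)
 = 3/4 / (1/6)
 = 9/2

4.5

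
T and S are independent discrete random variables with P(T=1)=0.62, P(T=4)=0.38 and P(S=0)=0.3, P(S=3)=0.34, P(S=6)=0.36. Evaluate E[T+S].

E[T+S] = Σ_t Σ_s (t+s) · P(T=t)P(S=s)
 = 1·0.186 + 4·0.2108 + 7·0.2232 + 4·0.114 + 7·0.1292 + 10·0.1368
 = 0.186 + 0.8432 + 1.5624 + 0.456 + 0.9044 + 1.368
 = 5.32

5.32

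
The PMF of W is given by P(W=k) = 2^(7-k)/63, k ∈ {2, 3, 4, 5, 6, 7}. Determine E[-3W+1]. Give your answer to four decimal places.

E[-3W+1] = Σ (-3w+1)·P(W=w)
 = (-5)·32/63 + (-8)·16/63 + (-11)·8/63 + (-14)·4/63 + (-17)·2/63 + (-20)·1/63
 = (-160/63) + (-128/63) + (-88/63) + (-8/9) + (-34/63) + (-20/63)
 = -54/7

-7.7143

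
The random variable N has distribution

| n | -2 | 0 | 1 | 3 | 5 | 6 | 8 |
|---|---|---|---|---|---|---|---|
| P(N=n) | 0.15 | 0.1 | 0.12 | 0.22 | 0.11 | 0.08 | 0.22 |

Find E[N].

3.27

E[N] = Σ n·P(N=n)
 = (-2)·0.15 + 0·0.1 + 1·0.12 + 3·0.22 + 5·0.11 + 6·0.08 + 8·0.22
 = (-0.3) + 0 + 0.12 + 0.66 + 0.55 + 0.48 + 1.76
 = 3.27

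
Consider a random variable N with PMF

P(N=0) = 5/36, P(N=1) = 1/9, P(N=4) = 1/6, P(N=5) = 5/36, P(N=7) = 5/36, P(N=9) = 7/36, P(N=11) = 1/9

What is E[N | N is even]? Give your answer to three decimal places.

2.182

P(N is even) = 5/36 + 1/6 = 11/36.
E[N | N is even] = [0·5/36 + 4·1/6] / (11/36)
 = 2/3 / (11/36)
 = 24/11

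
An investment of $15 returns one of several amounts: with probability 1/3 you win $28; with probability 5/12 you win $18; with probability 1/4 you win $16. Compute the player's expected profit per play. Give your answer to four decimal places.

5.8333

E[payout] = 28·1/3 + 18·5/12 + 16·1/4
 = 28/3 + 15/2 + 4
 = 125/6
Net = 125/6 - 15 = 35/6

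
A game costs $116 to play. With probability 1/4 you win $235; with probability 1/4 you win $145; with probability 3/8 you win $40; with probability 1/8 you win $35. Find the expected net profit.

-1.625

E[payout] = 235·1/4 + 145·1/4 + 40·3/8 + 35·1/8
 = 235/4 + 145/4 + 15 + 35/8
 = 915/8
Net = 915/8 - 116 = -13/8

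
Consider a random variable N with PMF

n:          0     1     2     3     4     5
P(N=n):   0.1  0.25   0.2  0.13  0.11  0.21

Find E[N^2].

9.23

E[N^2] = Σ n^2·P(N=n)
 = 0·0.1 + 1·0.25 + 4·0.2 + 9·0.13 + 16·0.11 + 25·0.21
 = 0 + 0.25 + 0.8 + 1.17 + 1.76 + 5.25
 = 9.23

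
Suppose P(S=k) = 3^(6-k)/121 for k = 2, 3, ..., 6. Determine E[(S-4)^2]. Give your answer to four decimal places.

2.9587

E[(S-4)^2] = Σ (s-4)^2·P(S=s)
 = 4·81/121 + 1·27/121 + 0·9/121 + 1·3/121 + 4·1/121
 = 324/121 + 27/121 + 0 + 3/121 + 4/121
 = 358/121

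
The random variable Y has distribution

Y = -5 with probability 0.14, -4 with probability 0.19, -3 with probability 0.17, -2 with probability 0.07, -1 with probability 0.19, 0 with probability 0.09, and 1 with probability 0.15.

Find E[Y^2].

8.69

E[Y^2] = Σ y^2·P(Y=y)
 = 25·0.14 + 16·0.19 + 9·0.17 + 4·0.07 + 1·0.19 + 0·0.09 + 1·0.15
 = 3.5 + 3.04 + 1.53 + 0.28 + 0.19 + 0 + 0.15
 = 8.69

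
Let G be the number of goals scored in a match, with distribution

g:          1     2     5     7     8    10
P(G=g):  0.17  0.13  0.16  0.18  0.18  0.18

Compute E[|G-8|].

E[|G-8|] = Σ |g-8|·P(G=g)
 = 7·0.17 + 6·0.13 + 3·0.16 + 1·0.18 + 0·0.18 + 2·0.18
 = 1.19 + 0.78 + 0.48 + 0.18 + 0 + 0.36
 = 2.99

2.99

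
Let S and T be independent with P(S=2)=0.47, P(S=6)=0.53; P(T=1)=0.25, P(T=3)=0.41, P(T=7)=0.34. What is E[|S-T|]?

E[|S-T|] = Σ_s Σ_t |s-t| · P(S=s)P(T=t)
 = 1·0.1175 + 1·0.1927 + 5·0.1598 + 5·0.1325 + 3·0.2173 + 1·0.1802
 = 0.1175 + 0.1927 + 0.799 + 0.6625 + 0.6519 + 0.1802
 = 2.6038

2.6038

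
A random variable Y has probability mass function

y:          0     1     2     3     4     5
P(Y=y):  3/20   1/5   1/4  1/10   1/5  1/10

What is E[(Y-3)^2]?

E[(Y-3)^2] = Σ (y-3)^2·P(Y=y)
 = 9·3/20 + 4·1/5 + 1·1/4 + 0·1/10 + 1·1/5 + 4·1/10
 = 27/20 + 4/5 + 1/4 + 0 + 1/5 + 2/5
 = 3

3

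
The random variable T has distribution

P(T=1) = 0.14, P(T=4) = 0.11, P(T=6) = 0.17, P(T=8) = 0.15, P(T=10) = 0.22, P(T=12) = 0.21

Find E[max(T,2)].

E[max(T,2)] = Σ max(t,2)·P(T=t)
 = 2·0.14 + 4·0.11 + 6·0.17 + 8·0.15 + 10·0.22 + 12·0.21
 = 0.28 + 0.44 + 1.02 + 1.2 + 2.2 + 2.52
 = 7.66

7.66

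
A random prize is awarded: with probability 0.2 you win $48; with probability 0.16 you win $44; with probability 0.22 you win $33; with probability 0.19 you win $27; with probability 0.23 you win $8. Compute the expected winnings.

30.87

E[payout] = 48·0.2 + 44·0.16 + 33·0.22 + 27·0.19 + 8·0.23
 = 9.6 + 7.04 + 7.26 + 5.13 + 1.84
 = 30.87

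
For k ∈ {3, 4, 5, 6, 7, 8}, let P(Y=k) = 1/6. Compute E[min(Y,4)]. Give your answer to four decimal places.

3.8333

E[min(Y,4)] = Σ min(y,4)·P(Y=y)
 = 3·1/6 + 4·1/6 + 4·1/6 + 4·1/6 + 4·1/6 + 4·1/6
 = 1/2 + 2/3 + 2/3 + 2/3 + 2/3 + 2/3
 = 23/6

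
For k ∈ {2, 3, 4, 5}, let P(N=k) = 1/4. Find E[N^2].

E[N^2] = Σ n^2·P(N=n)
 = 4·1/4 + 9·1/4 + 16·1/4 + 25·1/4
 = 1 + 9/4 + 4 + 25/4
 = 27/2

13.5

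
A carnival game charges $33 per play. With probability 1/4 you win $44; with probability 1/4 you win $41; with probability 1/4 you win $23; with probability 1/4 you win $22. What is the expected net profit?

E[payout] = 44·1/4 + 41·1/4 + 23·1/4 + 22·1/4
 = 11 + 41/4 + 23/4 + 11/2
 = 65/2
Net = 65/2 - 33 = -1/2

-0.5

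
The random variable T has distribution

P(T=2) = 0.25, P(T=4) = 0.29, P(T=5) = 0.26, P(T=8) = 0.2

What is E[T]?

E[T] = Σ t·P(T=t)
 = 2·0.25 + 4·0.29 + 5·0.26 + 8·0.2
 = 0.5 + 1.16 + 1.3 + 1.6
 = 4.56

4.56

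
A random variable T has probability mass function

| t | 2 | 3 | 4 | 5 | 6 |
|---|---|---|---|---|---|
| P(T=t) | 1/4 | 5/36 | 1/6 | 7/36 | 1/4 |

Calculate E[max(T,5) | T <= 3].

P(T <= 3) = 1/4 + 5/36 = 7/18.
E[max(T,5) | T <= 3] = [5·1/4 + 5·5/36] / (7/18)
 = 35/18 / (7/18)
 = 5

5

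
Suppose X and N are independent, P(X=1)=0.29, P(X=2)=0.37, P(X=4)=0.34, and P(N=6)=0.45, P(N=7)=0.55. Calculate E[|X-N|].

E[|X-N|] = Σ_x Σ_n |x-n| · P(X=x)P(N=n)
 = 5·0.1305 + 6·0.1595 + 4·0.1665 + 5·0.2035 + 2·0.153 + 3·0.187
 = 0.6525 + 0.957 + 0.666 + 1.0175 + 0.306 + 0.561
 = 4.16

4.16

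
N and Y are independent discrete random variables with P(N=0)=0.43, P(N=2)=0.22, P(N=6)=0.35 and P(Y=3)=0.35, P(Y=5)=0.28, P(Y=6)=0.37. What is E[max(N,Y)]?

5.1355

E[max(N,Y)] = Σ_n Σ_y max(n,y) · P(N=n)P(Y=y)
 = 3·0.1505 + 5·0.1204 + 6·0.1591 + 3·0.077 + 5·0.0616 + 6·0.0814 + 6·0.1225 + 6·0.098 + 6·0.1295
 = 0.4515 + 0.602 + 0.9546 + 0.231 + 0.308 + 0.4884 + 0.735 + 0.588 + 0.777
 = 5.1355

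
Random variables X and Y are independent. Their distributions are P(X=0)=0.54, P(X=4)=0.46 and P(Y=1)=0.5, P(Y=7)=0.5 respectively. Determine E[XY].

E[XY] = Σ_x Σ_y xy · P(X=x)P(Y=y)
 = 0·0.27 + 0·0.27 + 4·0.23 + 28·0.23
 = 0 + 0 + 0.92 + 6.44
 = 7.36

7.36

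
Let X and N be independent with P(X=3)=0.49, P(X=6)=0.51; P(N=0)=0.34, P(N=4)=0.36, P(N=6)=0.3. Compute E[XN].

14.6772

E[XN] = Σ_x Σ_n xn · P(X=x)P(N=n)
 = 0·0.1666 + 12·0.1764 + 18·0.147 + 0·0.1734 + 24·0.1836 + 36·0.153
 = 0 + 2.1168 + 2.646 + 0 + 4.4064 + 5.508
 = 14.6772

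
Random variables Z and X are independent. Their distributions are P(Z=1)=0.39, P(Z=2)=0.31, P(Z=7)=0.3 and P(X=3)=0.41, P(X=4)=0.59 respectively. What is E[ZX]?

E[ZX] = Σ_z Σ_x zx · P(Z=z)P(X=x)
 = 3·0.1599 + 4·0.2301 + 6·0.1271 + 8·0.1829 + 21·0.123 + 28·0.177
 = 0.4797 + 0.9204 + 0.7626 + 1.4632 + 2.583 + 4.956
 = 11.1649

11.1649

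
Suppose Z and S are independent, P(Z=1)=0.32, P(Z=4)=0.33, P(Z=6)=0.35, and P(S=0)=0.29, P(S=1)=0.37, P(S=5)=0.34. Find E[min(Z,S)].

1.5226

E[min(Z,S)] = Σ_z Σ_s min(z,s) · P(Z=z)P(S=s)
 = 0·0.0928 + 1·0.1184 + 1·0.1088 + 0·0.0957 + 1·0.1221 + 4·0.1122 + 0·0.1015 + 1·0.1295 + 5·0.119
 = 0 + 0.1184 + 0.1088 + 0 + 0.1221 + 0.4488 + 0 + 0.1295 + 0.595
 = 1.5226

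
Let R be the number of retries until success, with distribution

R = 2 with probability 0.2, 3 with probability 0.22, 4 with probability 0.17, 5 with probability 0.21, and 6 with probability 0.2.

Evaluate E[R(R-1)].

13.96

E[R(R-1)] = Σ r(r-1)·P(R=r)
 = 2·0.2 + 6·0.22 + 12·0.17 + 20·0.21 + 30·0.2
 = 0.4 + 1.32 + 2.04 + 4.2 + 6
 = 13.96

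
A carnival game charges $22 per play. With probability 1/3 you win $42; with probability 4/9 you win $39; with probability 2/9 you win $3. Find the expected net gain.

E[payout] = 42·1/3 + 39·4/9 + 3·2/9
 = 14 + 52/3 + 2/3
 = 32
Net = 32 - 22 = 10

10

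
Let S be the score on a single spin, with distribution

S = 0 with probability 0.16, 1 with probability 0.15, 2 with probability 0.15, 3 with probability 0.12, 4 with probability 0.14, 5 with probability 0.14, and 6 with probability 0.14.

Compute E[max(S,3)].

3.84

E[max(S,3)] = Σ max(s,3)·P(S=s)
 = 3·0.16 + 3·0.15 + 3·0.15 + 3·0.12 + 4·0.14 + 5·0.14 + 6·0.14
 = 0.48 + 0.45 + 0.45 + 0.36 + 0.56 + 0.7 + 0.84
 = 3.84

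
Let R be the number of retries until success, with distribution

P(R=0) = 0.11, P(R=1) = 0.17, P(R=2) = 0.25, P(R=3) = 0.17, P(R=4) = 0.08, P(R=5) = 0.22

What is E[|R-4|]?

E[|R-4|] = Σ |r-4|·P(R=r)
 = 4·0.11 + 3·0.17 + 2·0.25 + 1·0.17 + 0·0.08 + 1·0.22
 = 0.44 + 0.51 + 0.5 + 0.17 + 0 + 0.22
 = 1.84

1.84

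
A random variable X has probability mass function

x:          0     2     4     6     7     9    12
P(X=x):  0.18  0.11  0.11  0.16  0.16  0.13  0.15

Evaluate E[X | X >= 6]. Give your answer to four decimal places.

8.4167

P(X >= 6) = 0.16 + 0.16 + 0.13 + 0.15 = 0.6.
E[X | X >= 6] = [6·0.16 + 7·0.16 + 9·0.13 + 12·0.15] / 0.6
 = 5.05 / 0.6
 = 101/12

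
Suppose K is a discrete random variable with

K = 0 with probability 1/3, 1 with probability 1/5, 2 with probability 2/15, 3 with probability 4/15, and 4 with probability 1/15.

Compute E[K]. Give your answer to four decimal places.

E[K] = Σ k·P(K=k)
 = 0·1/3 + 1·1/5 + 2·2/15 + 3·4/15 + 4·1/15
 = 0 + 1/5 + 4/15 + 4/5 + 4/15
 = 23/15

1.5333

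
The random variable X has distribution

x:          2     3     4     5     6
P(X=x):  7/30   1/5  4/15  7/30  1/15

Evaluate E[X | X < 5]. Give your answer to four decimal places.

P(X < 5) = 7/30 + 1/5 + 4/15 = 7/10.
E[X | X < 5] = [2·7/30 + 3·1/5 + 4·4/15] / (7/10)
 = 32/15 / (7/10)
 = 64/21

3.0476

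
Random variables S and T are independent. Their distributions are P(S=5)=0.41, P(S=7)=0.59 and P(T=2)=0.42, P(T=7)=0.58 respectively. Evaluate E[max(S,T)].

6.6556

E[max(S,T)] = Σ_s Σ_t max(s,t) · P(S=s)P(T=t)
 = 5·0.1722 + 7·0.2378 + 7·0.2478 + 7·0.3422
 = 0.861 + 1.6646 + 1.7346 + 2.3954
 = 6.6556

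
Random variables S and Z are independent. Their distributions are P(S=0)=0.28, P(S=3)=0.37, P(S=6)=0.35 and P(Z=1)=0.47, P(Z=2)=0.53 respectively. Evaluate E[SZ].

E[SZ] = Σ_s Σ_z sz · P(S=s)P(Z=z)
 = 0·0.1316 + 0·0.1484 + 3·0.1739 + 6·0.1961 + 6·0.1645 + 12·0.1855
 = 0 + 0 + 0.5217 + 1.1766 + 0.987 + 2.226
 = 4.9113

4.9113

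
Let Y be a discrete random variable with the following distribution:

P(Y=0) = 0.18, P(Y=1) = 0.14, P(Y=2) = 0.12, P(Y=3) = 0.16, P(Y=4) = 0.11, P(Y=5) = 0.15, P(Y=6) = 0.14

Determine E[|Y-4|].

E[|Y-4|] = Σ |y-4|·P(Y=y)
 = 4·0.18 + 3·0.14 + 2·0.12 + 1·0.16 + 0·0.11 + 1·0.15 + 2·0.14
 = 0.72 + 0.42 + 0.24 + 0.16 + 0 + 0.15 + 0.28
 = 1.97

1.97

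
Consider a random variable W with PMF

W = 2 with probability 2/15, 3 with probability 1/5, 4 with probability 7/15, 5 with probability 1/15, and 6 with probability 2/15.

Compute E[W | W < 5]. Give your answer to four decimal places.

P(W < 5) = 2/15 + 1/5 + 7/15 = 4/5.
E[W | W < 5] = [2·2/15 + 3·1/5 + 4·7/15] / (4/5)
 = 41/15 / (4/5)
 = 41/12

3.4167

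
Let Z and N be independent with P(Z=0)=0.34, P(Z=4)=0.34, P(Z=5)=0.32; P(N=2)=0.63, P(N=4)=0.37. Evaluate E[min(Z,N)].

E[min(Z,N)] = Σ_z Σ_n min(z,n) · P(Z=z)P(N=n)
 = 0·0.2142 + 0·0.1258 + 2·0.2142 + 4·0.1258 + 2·0.2016 + 4·0.1184
 = 0 + 0 + 0.4284 + 0.5032 + 0.4032 + 0.4736
 = 1.8084

1.8084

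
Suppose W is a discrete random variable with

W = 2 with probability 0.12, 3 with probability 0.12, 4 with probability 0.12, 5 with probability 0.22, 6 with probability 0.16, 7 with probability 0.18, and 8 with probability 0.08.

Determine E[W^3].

176.64

E[W^3] = Σ w^3·P(W=w)
 = 8·0.12 + 27·0.12 + 64·0.12 + 125·0.22 + 216·0.16 + 343·0.18 + 512·0.08
 = 0.96 + 3.24 + 7.68 + 27.5 + 34.56 + 61.74 + 40.96
 = 176.64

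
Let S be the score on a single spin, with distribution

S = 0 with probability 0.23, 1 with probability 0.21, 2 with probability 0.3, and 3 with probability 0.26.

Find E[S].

1.59

E[S] = Σ s·P(S=s)
 = 0·0.23 + 1·0.21 + 2·0.3 + 3·0.26
 = 0 + 0.21 + 0.6 + 0.78
 = 1.59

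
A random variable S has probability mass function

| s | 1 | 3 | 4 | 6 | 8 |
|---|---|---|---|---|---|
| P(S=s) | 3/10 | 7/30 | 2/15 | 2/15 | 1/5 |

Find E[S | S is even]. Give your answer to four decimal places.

P(S is even) = 2/15 + 2/15 + 1/5 = 7/15.
E[S | S is even] = [4·2/15 + 6·2/15 + 8·1/5] / (7/15)
 = 44/15 / (7/15)
 = 44/7

6.2857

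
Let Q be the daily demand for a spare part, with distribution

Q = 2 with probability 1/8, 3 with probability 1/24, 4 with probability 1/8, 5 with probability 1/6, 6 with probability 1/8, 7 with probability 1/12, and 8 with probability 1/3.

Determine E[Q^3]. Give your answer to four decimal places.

257.2083

E[Q^3] = Σ q^3·P(Q=q)
 = 8·1/8 + 27·1/24 + 64·1/8 + 125·1/6 + 216·1/8 + 343·1/12 + 512·1/3
 = 1 + 9/8 + 8 + 125/6 + 27 + 343/12 + 512/3
 = 6173/24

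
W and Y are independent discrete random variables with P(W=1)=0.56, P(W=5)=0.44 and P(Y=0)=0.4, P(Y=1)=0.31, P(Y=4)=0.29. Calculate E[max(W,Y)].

3.2472

E[max(W,Y)] = Σ_w Σ_y max(w,y) · P(W=w)P(Y=y)
 = 1·0.224 + 1·0.1736 + 4·0.1624 + 5·0.176 + 5·0.1364 + 5·0.1276
 = 0.224 + 0.1736 + 0.6496 + 0.88 + 0.682 + 0.638
 = 3.2472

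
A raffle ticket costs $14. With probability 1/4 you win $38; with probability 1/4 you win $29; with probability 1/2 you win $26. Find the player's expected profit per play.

E[payout] = 38·1/4 + 29·1/4 + 26·1/2
 = 19/2 + 29/4 + 13
 = 119/4
Net = 119/4 - 14 = 63/4

15.75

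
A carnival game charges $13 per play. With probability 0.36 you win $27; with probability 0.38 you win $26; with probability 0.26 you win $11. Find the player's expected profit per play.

9.46

E[payout] = 27·0.36 + 26·0.38 + 11·0.26
 = 9.72 + 9.88 + 2.86
 = 22.46
Net = 22.46 - 13 = 9.46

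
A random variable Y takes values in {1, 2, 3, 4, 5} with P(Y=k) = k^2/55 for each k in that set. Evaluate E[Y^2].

17.8

E[Y^2] = Σ y^2·P(Y=y)
 = 1·1/55 + 4·4/55 + 9·9/55 + 16·16/55 + 25·5/11
 = 1/55 + 16/55 + 81/55 + 256/55 + 125/11
 = 89/5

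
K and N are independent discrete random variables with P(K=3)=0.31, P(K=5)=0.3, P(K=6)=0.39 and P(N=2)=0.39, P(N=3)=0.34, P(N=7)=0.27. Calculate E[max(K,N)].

E[max(K,N)] = Σ_k Σ_n max(k,n) · P(K=k)P(N=n)
 = 3·0.1209 + 3·0.1054 + 7·0.0837 + 5·0.117 + 5·0.102 + 7·0.081 + 6·0.1521 + 6·0.1326 + 7·0.1053
 = 0.3627 + 0.3162 + 0.5859 + 0.585 + 0.51 + 0.567 + 0.9126 + 0.7956 + 0.7371
 = 5.3721

5.3721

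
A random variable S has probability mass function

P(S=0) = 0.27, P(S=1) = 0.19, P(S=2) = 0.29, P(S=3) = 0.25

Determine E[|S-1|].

E[|S-1|] = Σ |s-1|·P(S=s)
 = 1·0.27 + 0·0.19 + 1·0.29 + 2·0.25
 = 0.27 + 0 + 0.29 + 0.5
 = 1.06

1.06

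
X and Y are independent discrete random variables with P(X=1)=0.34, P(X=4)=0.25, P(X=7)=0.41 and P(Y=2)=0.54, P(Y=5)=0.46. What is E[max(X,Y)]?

E[max(X,Y)] = Σ_x Σ_y max(x,y) · P(X=x)P(Y=y)
 = 2·0.1836 + 5·0.1564 + 4·0.135 + 5·0.115 + 7·0.2214 + 7·0.1886
 = 0.3672 + 0.782 + 0.54 + 0.575 + 1.5498 + 1.3202
 = 5.1342

5.1342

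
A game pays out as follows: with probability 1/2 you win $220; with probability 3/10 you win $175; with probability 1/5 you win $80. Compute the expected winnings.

E[payout] = 220·1/2 + 175·3/10 + 80·1/5
 = 110 + 105/2 + 16
 = 357/2

178.5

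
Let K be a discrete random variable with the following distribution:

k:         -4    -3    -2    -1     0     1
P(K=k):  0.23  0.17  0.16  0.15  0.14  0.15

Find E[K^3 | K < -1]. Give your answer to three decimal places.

-36.768

P(K < -1) = 0.23 + 0.17 + 0.16 = 0.56.
E[K^3 | K < -1] = [(-64)·0.23 + (-27)·0.17 + (-8)·0.16] / 0.56
 = -20.59 / 0.56
 = -2059/56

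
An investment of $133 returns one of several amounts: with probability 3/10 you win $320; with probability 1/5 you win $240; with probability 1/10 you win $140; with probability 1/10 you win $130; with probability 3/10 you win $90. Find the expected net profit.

65

E[payout] = 320·3/10 + 240·1/5 + 140·1/10 + 130·1/10 + 90·3/10
 = 96 + 48 + 14 + 13 + 27
 = 198
Net = 198 - 133 = 65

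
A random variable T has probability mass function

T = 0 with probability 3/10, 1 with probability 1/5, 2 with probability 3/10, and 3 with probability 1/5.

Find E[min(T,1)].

0.7

E[min(T,1)] = Σ min(t,1)·P(T=t)
 = 0·3/10 + 1·1/5 + 1·3/10 + 1·1/5
 = 0 + 1/5 + 3/10 + 1/5
 = 7/10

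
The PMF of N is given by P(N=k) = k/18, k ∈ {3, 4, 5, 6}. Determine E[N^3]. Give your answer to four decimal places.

125.4444

E[N^3] = Σ n^3·P(N=n)
 = 27·1/6 + 64·2/9 + 125·5/18 + 216·1/3
 = 9/2 + 128/9 + 625/18 + 72
 = 1129/9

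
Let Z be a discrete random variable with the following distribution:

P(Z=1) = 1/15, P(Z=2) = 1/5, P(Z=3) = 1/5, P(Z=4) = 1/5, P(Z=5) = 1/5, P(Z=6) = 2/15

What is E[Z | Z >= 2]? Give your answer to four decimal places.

P(Z >= 2) = 1/5 + 1/5 + 1/5 + 1/5 + 2/15 = 14/15.
E[Z | Z >= 2] = [2·1/5 + 3·1/5 + 4·1/5 + 5·1/5 + 6·2/15] / (14/15)
 = 18/5 / (14/15)
 = 27/7

3.8571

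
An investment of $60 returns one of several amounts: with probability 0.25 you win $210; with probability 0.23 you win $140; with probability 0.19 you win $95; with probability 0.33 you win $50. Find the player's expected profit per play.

E[payout] = 210·0.25 + 140·0.23 + 95·0.19 + 50·0.33
 = 52.5 + 32.2 + 18.05 + 16.5
 = 119.25
Net = 119.25 - 60 = 59.25

59.25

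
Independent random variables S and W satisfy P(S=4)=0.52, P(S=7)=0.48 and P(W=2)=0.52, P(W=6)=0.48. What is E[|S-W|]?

E[|S-W|] = Σ_s Σ_w |s-w| · P(S=s)P(W=w)
 = 2·0.2704 + 2·0.2496 + 5·0.2496 + 1·0.2304
 = 0.5408 + 0.4992 + 1.248 + 0.2304
 = 2.5184

2.5184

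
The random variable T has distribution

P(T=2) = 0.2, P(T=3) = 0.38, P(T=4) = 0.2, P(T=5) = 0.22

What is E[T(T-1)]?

9.48

E[T(T-1)] = Σ t(t-1)·P(T=t)
 = 2·0.2 + 6·0.38 + 12·0.2 + 20·0.22
 = 0.4 + 2.28 + 2.4 + 4.4
 = 9.48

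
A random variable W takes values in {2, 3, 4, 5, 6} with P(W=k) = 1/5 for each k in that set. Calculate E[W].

E[W] = Σ w·P(W=w)
 = 2·1/5 + 3·1/5 + 4·1/5 + 5·1/5 + 6·1/5
 = 2/5 + 3/5 + 4/5 + 1 + 6/5
 = 4

4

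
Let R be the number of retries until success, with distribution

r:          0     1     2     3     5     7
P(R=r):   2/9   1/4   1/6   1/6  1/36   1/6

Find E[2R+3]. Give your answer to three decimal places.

7.778

E[2R+3] = Σ (2r+3)·P(R=r)
 = 3·2/9 + 5·1/4 + 7·1/6 + 9·1/6 + 13·1/36 + 17·1/6
 = 2/3 + 5/4 + 7/6 + 3/2 + 13/36 + 17/6
 = 70/9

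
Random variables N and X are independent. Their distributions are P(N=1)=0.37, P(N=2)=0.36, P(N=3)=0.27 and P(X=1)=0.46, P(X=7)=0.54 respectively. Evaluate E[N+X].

6.14

E[N+X] = Σ_n Σ_x (n+x) · P(N=n)P(X=x)
 = 2·0.1702 + 8·0.1998 + 3·0.1656 + 9·0.1944 + 4·0.1242 + 10·0.1458
 = 0.3404 + 1.5984 + 0.4968 + 1.7496 + 0.4968 + 1.458
 = 6.14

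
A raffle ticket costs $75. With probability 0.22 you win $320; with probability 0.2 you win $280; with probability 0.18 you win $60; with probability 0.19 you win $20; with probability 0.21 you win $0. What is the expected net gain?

E[payout] = 320·0.22 + 280·0.2 + 60·0.18 + 20·0.19 + 0·0.21
 = 70.4 + 56 + 10.8 + 3.8 + 0
 = 141
Net = 141 - 75 = 66

66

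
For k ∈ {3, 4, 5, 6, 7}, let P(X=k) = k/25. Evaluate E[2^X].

E[2^X] = Σ 2^x·P(X=x)
 = 8·3/25 + 16·4/25 + 32·1/5 + 64·6/25 + 128·7/25
 = 24/25 + 64/25 + 32/5 + 384/25 + 896/25
 = 1528/25

61.12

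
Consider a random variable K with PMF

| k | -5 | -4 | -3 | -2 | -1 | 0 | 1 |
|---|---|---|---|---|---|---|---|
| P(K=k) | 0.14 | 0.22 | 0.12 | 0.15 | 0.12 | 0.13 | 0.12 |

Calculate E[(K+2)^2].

3.98

E[(K+2)^2] = Σ (k+2)^2·P(K=k)
 = 9·0.14 + 4·0.22 + 1·0.12 + 0·0.15 + 1·0.12 + 4·0.13 + 9·0.12
 = 1.26 + 0.88 + 0.12 + 0 + 0.12 + 0.52 + 1.08
 = 3.98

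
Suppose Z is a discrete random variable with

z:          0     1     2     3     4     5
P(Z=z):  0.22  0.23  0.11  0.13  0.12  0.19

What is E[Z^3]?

36.05

E[Z^3] = Σ z^3·P(Z=z)
 = 0·0.22 + 1·0.23 + 8·0.11 + 27·0.13 + 64·0.12 + 125·0.19
 = 0 + 0.23 + 0.88 + 3.51 + 7.68 + 23.75
 = 36.05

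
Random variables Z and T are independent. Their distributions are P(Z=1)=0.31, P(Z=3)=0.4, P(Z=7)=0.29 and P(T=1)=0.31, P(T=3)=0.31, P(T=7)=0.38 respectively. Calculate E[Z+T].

E[Z+T] = Σ_z Σ_t (z+t) · P(Z=z)P(T=t)
 = 2·0.0961 + 4·0.0961 + 8·0.1178 + 4·0.124 + 6·0.124 + 10·0.152 + 8·0.0899 + 10·0.0899 + 14·0.1102
 = 0.1922 + 0.3844 + 0.9424 + 0.496 + 0.744 + 1.52 + 0.7192 + 0.899 + 1.5428
 = 7.44

7.44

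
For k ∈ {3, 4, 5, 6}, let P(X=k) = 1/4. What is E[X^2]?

21.5

E[X^2] = Σ x^2·P(X=x)
 = 9·1/4 + 16·1/4 + 25·1/4 + 36·1/4
 = 9/4 + 4 + 25/4 + 9
 = 43/2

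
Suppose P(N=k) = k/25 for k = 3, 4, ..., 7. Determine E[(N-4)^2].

3.8

E[(N-4)^2] = Σ (n-4)^2·P(N=n)
 = 1·3/25 + 0·4/25 + 1·1/5 + 4·6/25 + 9·7/25
 = 3/25 + 0 + 1/5 + 24/25 + 63/25
 = 19/5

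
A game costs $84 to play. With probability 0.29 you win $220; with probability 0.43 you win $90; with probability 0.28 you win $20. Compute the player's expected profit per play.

24.1

E[payout] = 220·0.29 + 90·0.43 + 20·0.28
 = 63.8 + 38.7 + 5.6
 = 108.1
Net = 108.1 - 84 = 24.1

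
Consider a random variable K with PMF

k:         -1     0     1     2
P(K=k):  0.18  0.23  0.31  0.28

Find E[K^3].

E[K^3] = Σ k^3·P(K=k)
 = (-1)·0.18 + 0·0.23 + 1·0.31 + 8·0.28
 = (-0.18) + 0 + 0.31 + 2.24
 = 2.37

2.37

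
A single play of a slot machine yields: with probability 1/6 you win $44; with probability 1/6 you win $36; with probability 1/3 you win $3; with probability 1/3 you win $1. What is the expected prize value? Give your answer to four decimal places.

E[payout] = 44·1/6 + 36·1/6 + 3·1/3 + 1·1/3
 = 22/3 + 6 + 1 + 1/3
 = 44/3

14.6667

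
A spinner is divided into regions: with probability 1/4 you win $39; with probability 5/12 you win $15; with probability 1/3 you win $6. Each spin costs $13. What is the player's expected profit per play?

E[payout] = 39·1/4 + 15·5/12 + 6·1/3
 = 39/4 + 25/4 + 2
 = 18
Net = 18 - 13 = 5

5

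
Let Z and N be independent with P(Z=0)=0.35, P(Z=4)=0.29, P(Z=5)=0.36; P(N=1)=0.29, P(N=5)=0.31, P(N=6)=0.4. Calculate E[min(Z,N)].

2.2901

E[min(Z,N)] = Σ_z Σ_n min(z,n) · P(Z=z)P(N=n)
 = 0·0.1015 + 0·0.1085 + 0·0.14 + 1·0.0841 + 4·0.0899 + 4·0.116 + 1·0.1044 + 5·0.1116 + 5·0.144
 = 0 + 0 + 0 + 0.0841 + 0.3596 + 0.464 + 0.1044 + 0.558 + 0.72
 = 2.2901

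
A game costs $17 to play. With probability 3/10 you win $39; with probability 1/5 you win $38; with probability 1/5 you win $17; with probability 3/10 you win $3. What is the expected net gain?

E[payout] = 39·3/10 + 38·1/5 + 17·1/5 + 3·3/10
 = 117/10 + 38/5 + 17/5 + 9/10
 = 118/5
Net = 118/5 - 17 = 33/5

6.6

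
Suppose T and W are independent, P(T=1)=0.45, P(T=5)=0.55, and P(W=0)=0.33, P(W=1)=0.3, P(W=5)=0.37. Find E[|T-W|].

E[|T-W|] = Σ_t Σ_w |t-w| · P(T=t)P(W=w)
 = 1·0.1485 + 0·0.135 + 4·0.1665 + 5·0.1815 + 4·0.165 + 0·0.2035
 = 0.1485 + 0 + 0.666 + 0.9075 + 0.66 + 0
 = 2.382

2.382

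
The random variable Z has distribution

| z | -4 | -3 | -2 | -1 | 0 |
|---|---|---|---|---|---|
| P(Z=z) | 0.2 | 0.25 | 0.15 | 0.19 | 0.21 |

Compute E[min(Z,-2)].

E[min(Z,-2)] = Σ min(z,-2)·P(Z=z)
 = (-4)·0.2 + (-3)·0.25 + (-2)·0.15 + (-2)·0.19 + (-2)·0.21
 = (-0.8) + (-0.75) + (-0.3) + (-0.38) + (-0.42)
 = -2.65

-2.65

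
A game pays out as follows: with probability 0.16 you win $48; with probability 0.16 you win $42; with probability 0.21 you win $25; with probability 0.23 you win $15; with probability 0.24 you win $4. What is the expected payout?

24.06

E[payout] = 48·0.16 + 42·0.16 + 25·0.21 + 15·0.23 + 4·0.24
 = 7.68 + 6.72 + 5.25 + 3.45 + 0.96
 = 24.06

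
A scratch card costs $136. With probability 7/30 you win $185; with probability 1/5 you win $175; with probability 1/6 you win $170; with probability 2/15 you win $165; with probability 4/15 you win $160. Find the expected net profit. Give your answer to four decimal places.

35.1667

E[payout] = 185·7/30 + 175·1/5 + 170·1/6 + 165·2/15 + 160·4/15
 = 259/6 + 35 + 85/3 + 22 + 128/3
 = 1027/6
Net = 1027/6 - 136 = 211/6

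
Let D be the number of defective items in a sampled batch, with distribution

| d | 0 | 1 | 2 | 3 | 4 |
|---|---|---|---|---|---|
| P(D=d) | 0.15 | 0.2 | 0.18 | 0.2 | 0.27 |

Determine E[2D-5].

E[2D-5] = Σ (2d-5)·P(D=d)
 = (-5)·0.15 + (-3)·0.2 + (-1)·0.18 + 1·0.2 + 3·0.27
 = (-0.75) + (-0.6) + (-0.18) + 0.2 + 0.81
 = -0.52

-0.52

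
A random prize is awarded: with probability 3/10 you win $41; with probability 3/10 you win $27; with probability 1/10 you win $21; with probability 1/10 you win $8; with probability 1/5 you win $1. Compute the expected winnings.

E[payout] = 41·3/10 + 27·3/10 + 21·1/10 + 8·1/10 + 1·1/5
 = 123/10 + 81/10 + 21/10 + 4/5 + 1/5
 = 47/2

23.5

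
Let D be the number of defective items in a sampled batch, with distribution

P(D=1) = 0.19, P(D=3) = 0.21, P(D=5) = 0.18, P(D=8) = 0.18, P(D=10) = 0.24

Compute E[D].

5.56

E[D] = Σ d·P(D=d)
 = 1·0.19 + 3·0.21 + 5·0.18 + 8·0.18 + 10·0.24
 = 0.19 + 0.63 + 0.9 + 1.44 + 2.4
 = 5.56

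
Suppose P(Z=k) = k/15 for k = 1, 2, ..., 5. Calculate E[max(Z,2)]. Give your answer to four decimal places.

E[max(Z,2)] = Σ max(z,2)·P(Z=z)
 = 2·1/15 + 2·2/15 + 3·1/5 + 4·4/15 + 5·1/3
 = 2/15 + 4/15 + 3/5 + 16/15 + 5/3
 = 56/15

3.7333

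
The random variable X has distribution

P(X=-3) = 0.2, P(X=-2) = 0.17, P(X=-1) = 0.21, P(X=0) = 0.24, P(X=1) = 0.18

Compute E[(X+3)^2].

E[(X+3)^2] = Σ (x+3)^2·P(X=x)
 = 0·0.2 + 1·0.17 + 4·0.21 + 9·0.24 + 16·0.18
 = 0 + 0.17 + 0.84 + 2.16 + 2.88
 = 6.05

6.05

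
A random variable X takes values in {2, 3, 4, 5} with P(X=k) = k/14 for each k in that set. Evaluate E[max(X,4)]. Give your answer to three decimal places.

4.357

E[max(X,4)] = Σ max(x,4)·P(X=x)
 = 4·1/7 + 4·3/14 + 4·2/7 + 5·5/14
 = 4/7 + 6/7 + 8/7 + 25/14
 = 61/14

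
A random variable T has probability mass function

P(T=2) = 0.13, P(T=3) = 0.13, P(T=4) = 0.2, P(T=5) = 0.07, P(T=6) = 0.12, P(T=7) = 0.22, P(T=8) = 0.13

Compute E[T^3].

194.04

E[T^3] = Σ t^3·P(T=t)
 = 8·0.13 + 27·0.13 + 64·0.2 + 125·0.07 + 216·0.12 + 343·0.22 + 512·0.13
 = 1.04 + 3.51 + 12.8 + 8.75 + 25.92 + 75.46 + 66.56
 = 194.04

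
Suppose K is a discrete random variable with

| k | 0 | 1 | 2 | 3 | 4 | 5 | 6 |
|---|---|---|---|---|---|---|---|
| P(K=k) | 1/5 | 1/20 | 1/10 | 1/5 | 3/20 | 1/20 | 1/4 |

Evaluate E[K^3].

76.1

E[K^3] = Σ k^3·P(K=k)
 = 0·1/5 + 1·1/20 + 8·1/10 + 27·1/5 + 64·3/20 + 125·1/20 + 216·1/4
 = 0 + 1/20 + 4/5 + 27/5 + 48/5 + 25/4 + 54
 = 761/10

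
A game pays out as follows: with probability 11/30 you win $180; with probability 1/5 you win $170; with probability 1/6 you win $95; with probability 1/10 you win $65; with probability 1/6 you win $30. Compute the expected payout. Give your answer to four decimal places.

127.3333

E[payout] = 180·11/30 + 170·1/5 + 95·1/6 + 65·1/10 + 30·1/6
 = 66 + 34 + 95/6 + 13/2 + 5
 = 382/3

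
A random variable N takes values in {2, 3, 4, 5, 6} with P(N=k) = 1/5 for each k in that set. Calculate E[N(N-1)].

E[N(N-1)] = Σ n(n-1)·P(N=n)
 = 2·1/5 + 6·1/5 + 12·1/5 + 20·1/5 + 30·1/5
 = 2/5 + 6/5 + 12/5 + 4 + 6
 = 14

14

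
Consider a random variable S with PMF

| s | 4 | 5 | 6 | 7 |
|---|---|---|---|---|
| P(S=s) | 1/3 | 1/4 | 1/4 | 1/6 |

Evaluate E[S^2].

E[S^2] = Σ s^2·P(S=s)
 = 16·1/3 + 25·1/4 + 36·1/4 + 49·1/6
 = 16/3 + 25/4 + 9 + 49/6
 = 115/4

28.75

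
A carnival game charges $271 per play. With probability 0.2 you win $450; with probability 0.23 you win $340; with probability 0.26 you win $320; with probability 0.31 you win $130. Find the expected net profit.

20.7

E[payout] = 450·0.2 + 340·0.23 + 320·0.26 + 130·0.31
 = 90 + 78.2 + 83.2 + 40.3
 = 291.7
Net = 291.7 - 271 = 20.7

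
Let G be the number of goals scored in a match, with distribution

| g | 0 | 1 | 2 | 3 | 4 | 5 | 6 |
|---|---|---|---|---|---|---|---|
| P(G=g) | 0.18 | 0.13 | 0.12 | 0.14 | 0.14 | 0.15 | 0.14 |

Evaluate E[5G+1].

E[5G+1] = Σ (5g+1)·P(G=g)
 = 1·0.18 + 6·0.13 + 11·0.12 + 16·0.14 + 21·0.14 + 26·0.15 + 31·0.14
 = 0.18 + 0.78 + 1.32 + 2.24 + 2.94 + 3.9 + 4.34
 = 15.7

15.7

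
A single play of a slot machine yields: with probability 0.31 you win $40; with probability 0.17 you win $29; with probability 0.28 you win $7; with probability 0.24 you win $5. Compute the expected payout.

E[payout] = 40·0.31 + 29·0.17 + 7·0.28 + 5·0.24
 = 12.4 + 4.93 + 1.96 + 1.2
 = 20.49

20.49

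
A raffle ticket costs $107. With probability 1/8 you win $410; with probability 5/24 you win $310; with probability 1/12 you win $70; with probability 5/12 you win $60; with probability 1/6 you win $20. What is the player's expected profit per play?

E[payout] = 410·1/8 + 310·5/24 + 70·1/12 + 60·5/12 + 20·1/6
 = 205/4 + 775/12 + 35/6 + 25 + 10/3
 = 150
Net = 150 - 107 = 43

43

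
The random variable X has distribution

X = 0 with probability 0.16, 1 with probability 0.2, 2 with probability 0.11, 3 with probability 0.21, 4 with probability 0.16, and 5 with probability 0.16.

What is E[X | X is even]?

2

P(X is even) = 0.16 + 0.11 + 0.16 = 0.43.
E[X | X is even] = [0·0.16 + 2·0.11 + 4·0.16] / 0.43
 = 0.86 / 0.43
 = 2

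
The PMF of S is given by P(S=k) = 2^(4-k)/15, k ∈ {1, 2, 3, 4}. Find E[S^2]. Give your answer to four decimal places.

E[S^2] = Σ s^2·P(S=s)
 = 1·8/15 + 4·4/15 + 9·2/15 + 16·1/15
 = 8/15 + 16/15 + 6/5 + 16/15
 = 58/15

3.8667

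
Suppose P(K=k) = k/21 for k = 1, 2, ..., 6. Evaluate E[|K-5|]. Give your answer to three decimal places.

1.238

E[|K-5|] = Σ |k-5|·P(K=k)
 = 4·1/21 + 3·2/21 + 2·1/7 + 1·4/21 + 0·5/21 + 1·2/7
 = 4/21 + 2/7 + 2/7 + 4/21 + 0 + 2/7
 = 26/21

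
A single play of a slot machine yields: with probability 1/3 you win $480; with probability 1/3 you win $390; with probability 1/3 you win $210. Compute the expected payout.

360

E[payout] = 480·1/3 + 390·1/3 + 210·1/3
 = 160 + 130 + 70
 = 360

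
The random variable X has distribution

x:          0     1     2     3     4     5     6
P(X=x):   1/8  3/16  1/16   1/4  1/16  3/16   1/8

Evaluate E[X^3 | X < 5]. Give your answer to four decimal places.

P(X < 5) = 1/8 + 3/16 + 1/16 + 1/4 + 1/16 = 11/16.
E[X^3 | X < 5] = [0·1/8 + 1·3/16 + 8·1/16 + 27·1/4 + 64·1/16] / (11/16)
 = 183/16 / (11/16)
 = 183/11

16.6364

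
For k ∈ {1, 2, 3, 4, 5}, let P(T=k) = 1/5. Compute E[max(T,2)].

3.2

E[max(T,2)] = Σ max(t,2)·P(T=t)
 = 2·1/5 + 2·1/5 + 3·1/5 + 4·1/5 + 5·1/5
 = 2/5 + 2/5 + 3/5 + 4/5 + 1
 = 16/5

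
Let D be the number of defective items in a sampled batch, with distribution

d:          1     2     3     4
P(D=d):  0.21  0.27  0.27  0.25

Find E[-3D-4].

E[-3D-4] = Σ (-3d-4)·P(D=d)
 = (-7)·0.21 + (-10)·0.27 + (-13)·0.27 + (-16)·0.25
 = (-1.47) + (-2.7) + (-3.51) + (-4)
 = -11.68

-11.68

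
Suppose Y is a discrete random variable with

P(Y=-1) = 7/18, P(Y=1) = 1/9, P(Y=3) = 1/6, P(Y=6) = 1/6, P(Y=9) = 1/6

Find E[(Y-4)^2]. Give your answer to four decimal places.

15.7222

E[(Y-4)^2] = Σ (y-4)^2·P(Y=y)
 = 25·7/18 + 9·1/9 + 1·1/6 + 4·1/6 + 25·1/6
 = 175/18 + 1 + 1/6 + 2/3 + 25/6
 = 283/18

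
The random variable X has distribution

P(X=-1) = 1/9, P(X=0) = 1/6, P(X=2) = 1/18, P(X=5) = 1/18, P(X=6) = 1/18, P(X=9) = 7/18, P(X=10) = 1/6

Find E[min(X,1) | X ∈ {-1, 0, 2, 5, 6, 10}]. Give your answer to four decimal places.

P(X ∈ {-1, 0, 2, 5, 6, 10}) = 1/9 + 1/6 + 1/18 + 1/18 + 1/18 + 1/6 = 11/18.
E[min(X,1) | X ∈ {-1, 0, 2, 5, 6, 10}] = [(-1)·1/9 + 0·1/6 + 1·1/18 + 1·1/18 + 1·1/18 + 1·1/6] / (11/18)
 = 2/9 / (11/18)
 = 4/11

0.3636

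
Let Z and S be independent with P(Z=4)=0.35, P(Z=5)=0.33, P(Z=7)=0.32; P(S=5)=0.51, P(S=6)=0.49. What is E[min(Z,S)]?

4.8068

E[min(Z,S)] = Σ_z Σ_s min(z,s) · P(Z=z)P(S=s)
 = 4·0.1785 + 4·0.1715 + 5·0.1683 + 5·0.1617 + 5·0.1632 + 6·0.1568
 = 0.714 + 0.686 + 0.8415 + 0.8085 + 0.816 + 0.9408
 = 4.8068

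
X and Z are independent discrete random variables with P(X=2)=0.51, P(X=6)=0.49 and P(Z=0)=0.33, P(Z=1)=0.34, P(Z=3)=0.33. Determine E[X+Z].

E[X+Z] = Σ_x Σ_z (x+z) · P(X=x)P(Z=z)
 = 2·0.1683 + 3·0.1734 + 5·0.1683 + 6·0.1617 + 7·0.1666 + 9·0.1617
 = 0.3366 + 0.5202 + 0.8415 + 0.9702 + 1.1662 + 1.4553
 = 5.29

5.29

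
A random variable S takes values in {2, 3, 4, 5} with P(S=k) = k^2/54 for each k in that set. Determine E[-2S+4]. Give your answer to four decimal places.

E[-2S+4] = Σ (-2s+4)·P(S=s)
 = 0·2/27 + (-2)·1/6 + (-4)·8/27 + (-6)·25/54
 = 0 + (-1/3) + (-32/27) + (-25/9)
 = -116/27

-4.2963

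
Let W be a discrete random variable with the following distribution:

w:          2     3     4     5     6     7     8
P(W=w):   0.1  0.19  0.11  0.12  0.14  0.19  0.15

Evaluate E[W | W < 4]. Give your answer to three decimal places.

P(W < 4) = 0.1 + 0.19 = 0.29.
E[W | W < 4] = [2·0.1 + 3·0.19] / 0.29
 = 0.77 / 0.29
 = 77/29

2.655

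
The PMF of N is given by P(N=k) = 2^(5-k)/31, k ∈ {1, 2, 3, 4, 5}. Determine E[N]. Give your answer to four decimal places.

1.8387

E[N] = Σ n·P(N=n)
 = 1·16/31 + 2·8/31 + 3·4/31 + 4·2/31 + 5·1/31
 = 16/31 + 16/31 + 12/31 + 8/31 + 5/31
 = 57/31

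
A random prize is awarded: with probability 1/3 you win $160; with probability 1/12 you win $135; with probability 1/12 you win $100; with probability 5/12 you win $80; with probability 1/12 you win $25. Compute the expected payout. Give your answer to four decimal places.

E[payout] = 160·1/3 + 135·1/12 + 100·1/12 + 80·5/12 + 25·1/12
 = 160/3 + 45/4 + 25/3 + 100/3 + 25/12
 = 325/3

108.3333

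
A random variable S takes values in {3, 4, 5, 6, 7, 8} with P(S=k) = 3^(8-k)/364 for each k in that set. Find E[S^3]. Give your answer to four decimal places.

E[S^3] = Σ s^3·P(S=s)
 = 27·243/364 + 64·81/364 + 125·27/364 + 216·9/364 + 343·3/364 + 512·1/364
 = 6561/364 + 1296/91 + 3375/364 + 486/91 + 147/52 + 128/91
 = 18605/364

51.1126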